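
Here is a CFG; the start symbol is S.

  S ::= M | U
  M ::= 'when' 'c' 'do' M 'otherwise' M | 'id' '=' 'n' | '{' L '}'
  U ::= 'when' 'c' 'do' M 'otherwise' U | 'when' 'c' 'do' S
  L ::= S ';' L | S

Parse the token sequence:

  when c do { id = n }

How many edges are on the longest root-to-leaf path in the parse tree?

[S [U when c do [S [M { [L [S [M id = n]]] }]]]]

7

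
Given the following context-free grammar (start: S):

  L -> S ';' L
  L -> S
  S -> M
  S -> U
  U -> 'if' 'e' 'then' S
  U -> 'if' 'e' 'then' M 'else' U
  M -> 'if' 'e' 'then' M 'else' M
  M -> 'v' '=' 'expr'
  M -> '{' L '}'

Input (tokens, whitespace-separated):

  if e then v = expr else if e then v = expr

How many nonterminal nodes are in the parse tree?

[S [U if e then [M v = expr] else [U if e then [S [M v = expr]]]]]

6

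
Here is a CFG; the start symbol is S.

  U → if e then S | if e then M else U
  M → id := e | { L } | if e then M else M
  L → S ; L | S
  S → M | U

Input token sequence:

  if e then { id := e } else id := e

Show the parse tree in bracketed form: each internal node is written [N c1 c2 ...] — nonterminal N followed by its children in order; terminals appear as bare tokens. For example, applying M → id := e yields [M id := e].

[S [M if e then [M { [L [S [M id := e]]] }] else [M id := e]]]

S
M
if e then M else M
if e then { L } else M
if e then { S } else M
if e then { M } else M
if e then { id := e } else M
if e then { id := e } else id := e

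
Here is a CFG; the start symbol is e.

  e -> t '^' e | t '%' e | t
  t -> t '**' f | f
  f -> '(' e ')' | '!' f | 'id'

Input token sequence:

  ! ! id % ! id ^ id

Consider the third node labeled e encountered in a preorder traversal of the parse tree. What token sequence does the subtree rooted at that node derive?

id

[e [t [f ! [f ! [f id]]]] % [e [t [f ! [f id]]] ^ [e [t [f id]]]]]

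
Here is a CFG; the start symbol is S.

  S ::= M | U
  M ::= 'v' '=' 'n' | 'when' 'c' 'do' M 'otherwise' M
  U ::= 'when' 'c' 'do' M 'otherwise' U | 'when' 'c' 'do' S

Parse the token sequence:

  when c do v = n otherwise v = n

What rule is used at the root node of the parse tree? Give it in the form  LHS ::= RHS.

[S [M when c do [M v = n] otherwise [M v = n]]]

S ::= M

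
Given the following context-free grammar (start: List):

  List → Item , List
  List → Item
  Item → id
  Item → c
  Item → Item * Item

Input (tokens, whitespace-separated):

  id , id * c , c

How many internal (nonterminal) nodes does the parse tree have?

[List [Item id] , [List [Item [Item id] * [Item c]] , [List [Item c]]]]

8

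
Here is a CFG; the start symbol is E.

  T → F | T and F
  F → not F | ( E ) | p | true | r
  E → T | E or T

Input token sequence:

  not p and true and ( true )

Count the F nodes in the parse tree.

[E [T [T [T [F not [F p]]] and [F true]] and [F ( [E [T [F true]]] )]]]

5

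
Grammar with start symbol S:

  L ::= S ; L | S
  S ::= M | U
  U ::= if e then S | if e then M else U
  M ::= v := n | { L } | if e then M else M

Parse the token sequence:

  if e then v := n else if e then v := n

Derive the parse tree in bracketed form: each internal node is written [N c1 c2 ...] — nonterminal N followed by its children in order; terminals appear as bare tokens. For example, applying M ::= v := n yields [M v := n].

S
U
if e then M else U
if e then v := n else U
if e then v := n else if e then S
if e then v := n else if e then M
if e then v := n else if e then v := n

[S [U if e then [M v := n] else [U if e then [S [M v := n]]]]]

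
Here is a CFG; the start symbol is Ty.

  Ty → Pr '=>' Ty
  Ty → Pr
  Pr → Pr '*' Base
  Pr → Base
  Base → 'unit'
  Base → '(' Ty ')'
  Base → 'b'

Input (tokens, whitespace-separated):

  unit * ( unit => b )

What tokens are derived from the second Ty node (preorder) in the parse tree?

[Ty [Pr [Pr [Base unit]] * [Base ( [Ty [Pr [Base unit]] => [Ty [Pr [Base b]]]] )]]]

unit => b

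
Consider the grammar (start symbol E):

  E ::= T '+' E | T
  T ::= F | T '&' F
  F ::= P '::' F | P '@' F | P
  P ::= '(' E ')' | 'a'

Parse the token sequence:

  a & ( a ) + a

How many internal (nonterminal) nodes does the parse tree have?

[E [T [T [F [P a]]] & [F [P ( [E [T [F [P a]]]] )]]] + [E [T [F [P a]]]]]

15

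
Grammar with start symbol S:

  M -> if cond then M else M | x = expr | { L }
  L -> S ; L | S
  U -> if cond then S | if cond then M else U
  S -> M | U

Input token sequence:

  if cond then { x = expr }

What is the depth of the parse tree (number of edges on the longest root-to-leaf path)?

7

[S [U if cond then [S [M { [L [S [M x = expr]]] }]]]]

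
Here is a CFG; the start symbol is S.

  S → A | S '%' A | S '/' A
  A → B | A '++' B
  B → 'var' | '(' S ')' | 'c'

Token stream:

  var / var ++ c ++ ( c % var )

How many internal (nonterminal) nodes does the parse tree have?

16

[S [S [A [B var]]] / [A [A [A [B var]] ++ [B c]] ++ [B ( [S [S [A [B c]]] % [A [B var]]] )]]]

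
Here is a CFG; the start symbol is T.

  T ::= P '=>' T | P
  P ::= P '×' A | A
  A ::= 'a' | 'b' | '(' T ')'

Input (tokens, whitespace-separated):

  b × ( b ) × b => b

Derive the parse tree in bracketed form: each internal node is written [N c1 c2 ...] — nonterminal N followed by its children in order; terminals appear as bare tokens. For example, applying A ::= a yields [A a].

[T [P [P [P [A b]] × [A ( [T [P [A b]]] )]] × [A b]] => [T [P [A b]]]]

T
P => T
P × A => T
P × A × A => T
A × A × A => T
b × A × A => T
b × ( T ) × A => T
b × ( P ) × A => T
b × ( A ) × A => T
b × ( b ) × A => T
b × ( b ) × b => T
b × ( b ) × b => P
b × ( b ) × b => A
b × ( b ) × b => b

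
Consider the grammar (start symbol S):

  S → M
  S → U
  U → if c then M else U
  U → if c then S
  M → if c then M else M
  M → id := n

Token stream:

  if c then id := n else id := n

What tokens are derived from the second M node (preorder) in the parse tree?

[S [M if c then [M id := n] else [M id := n]]]

id := n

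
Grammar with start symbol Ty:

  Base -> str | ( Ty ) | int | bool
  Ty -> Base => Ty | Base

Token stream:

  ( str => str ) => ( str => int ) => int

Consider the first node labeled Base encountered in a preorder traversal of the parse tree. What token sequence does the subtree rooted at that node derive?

( str => str )

[Ty [Base ( [Ty [Base str] => [Ty [Base str]]] )] => [Ty [Base ( [Ty [Base str] => [Ty [Base int]]] )] => [Ty [Base int]]]]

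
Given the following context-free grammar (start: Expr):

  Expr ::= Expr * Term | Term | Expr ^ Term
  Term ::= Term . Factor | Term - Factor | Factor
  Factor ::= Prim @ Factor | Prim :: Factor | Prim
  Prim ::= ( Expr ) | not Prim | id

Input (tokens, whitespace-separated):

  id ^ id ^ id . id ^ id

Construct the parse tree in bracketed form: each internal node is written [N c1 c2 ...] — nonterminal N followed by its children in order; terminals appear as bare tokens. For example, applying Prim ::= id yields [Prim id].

[Expr [Expr [Expr [Expr [Term [Factor [Prim id]]]] ^ [Term [Factor [Prim id]]]] ^ [Term [Term [Factor [Prim id]]] . [Factor [Prim id]]]] ^ [Term [Factor [Prim id]]]]

Expr
Expr ^ Term
Expr ^ Term ^ Term
Expr ^ Term ^ Term ^ Term
Term ^ Term ^ Term ^ Term
Factor ^ Term ^ Term ^ Term
Prim ^ Term ^ Term ^ Term
id ^ Term ^ Term ^ Term
id ^ Factor ^ Term ^ Term
id ^ Prim ^ Term ^ Term
id ^ id ^ Term ^ Term
id ^ id ^ Term . Factor ^ Term
id ^ id ^ Factor . Factor ^ Term
id ^ id ^ Prim . Factor ^ Term
id ^ id ^ id . Factor ^ Term
id ^ id ^ id . Prim ^ Term
id ^ id ^ id . id ^ Term
id ^ id ^ id . id ^ Factor
id ^ id ^ id . id ^ Prim
id ^ id ^ id . id ^ id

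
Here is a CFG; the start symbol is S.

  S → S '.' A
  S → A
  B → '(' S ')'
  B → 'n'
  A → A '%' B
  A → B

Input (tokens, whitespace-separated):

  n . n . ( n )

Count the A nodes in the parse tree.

4

[S [S [S [A [B n]]] . [A [B n]]] . [A [B ( [S [A [B n]]] )]]]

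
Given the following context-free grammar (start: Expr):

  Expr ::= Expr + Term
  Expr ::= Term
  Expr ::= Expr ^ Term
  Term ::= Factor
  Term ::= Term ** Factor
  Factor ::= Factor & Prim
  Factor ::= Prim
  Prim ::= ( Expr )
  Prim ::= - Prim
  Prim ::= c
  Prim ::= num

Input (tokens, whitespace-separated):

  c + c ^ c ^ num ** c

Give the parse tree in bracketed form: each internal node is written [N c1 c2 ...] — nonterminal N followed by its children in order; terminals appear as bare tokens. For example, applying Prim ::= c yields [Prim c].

Expr
Expr ^ Term
Expr ^ Term ^ Term
Expr + Term ^ Term ^ Term
Term + Term ^ Term ^ Term
Factor + Term ^ Term ^ Term
Prim + Term ^ Term ^ Term
c + Term ^ Term ^ Term
c + Factor ^ Term ^ Term
c + Prim ^ Term ^ Term
c + c ^ Term ^ Term
c + c ^ Factor ^ Term
c + c ^ Prim ^ Term
c + c ^ c ^ Term
c + c ^ c ^ Term ** Factor
c + c ^ c ^ Factor ** Factor
c + c ^ c ^ Prim ** Factor
c + c ^ c ^ num ** Factor
c + c ^ c ^ num ** Prim
c + c ^ c ^ num ** c

[Expr [Expr [Expr [Expr [Term [Factor [Prim c]]]] + [Term [Factor [Prim c]]]] ^ [Term [Factor [Prim c]]]] ^ [Term [Term [Factor [Prim num]]] ** [Factor [Prim c]]]]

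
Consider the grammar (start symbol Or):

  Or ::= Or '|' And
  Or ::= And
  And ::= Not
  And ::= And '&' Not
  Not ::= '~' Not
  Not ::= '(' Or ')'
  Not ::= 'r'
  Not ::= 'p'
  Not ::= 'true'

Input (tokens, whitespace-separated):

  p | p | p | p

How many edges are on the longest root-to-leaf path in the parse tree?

6

[Or [Or [Or [Or [And [Not p]]] | [And [Not p]]] | [And [Not p]]] | [And [Not p]]]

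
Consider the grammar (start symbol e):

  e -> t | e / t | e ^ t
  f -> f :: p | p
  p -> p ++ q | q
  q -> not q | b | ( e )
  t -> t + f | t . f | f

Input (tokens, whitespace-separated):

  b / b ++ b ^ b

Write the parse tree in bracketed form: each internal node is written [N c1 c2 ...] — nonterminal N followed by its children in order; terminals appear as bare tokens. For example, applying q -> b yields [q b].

e
e ^ t
e / t ^ t
t / t ^ t
f / t ^ t
p / t ^ t
q / t ^ t
b / t ^ t
b / f ^ t
b / p ^ t
b / p ++ q ^ t
b / q ++ q ^ t
b / b ++ q ^ t
b / b ++ b ^ t
b / b ++ b ^ f
b / b ++ b ^ p
b / b ++ b ^ q
b / b ++ b ^ b

[e [e [e [t [f [p [q b]]]]] / [t [f [p [p [q b]] ++ [q b]]]]] ^ [t [f [p [q b]]]]]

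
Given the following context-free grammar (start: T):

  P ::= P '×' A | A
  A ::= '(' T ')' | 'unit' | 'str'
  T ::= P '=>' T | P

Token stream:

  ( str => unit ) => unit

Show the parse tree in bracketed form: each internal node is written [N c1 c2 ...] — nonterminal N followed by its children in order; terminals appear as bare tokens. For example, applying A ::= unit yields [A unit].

T
P => T
A => T
( T ) => T
( P => T ) => T
( A => T ) => T
( str => T ) => T
( str => P ) => T
( str => A ) => T
( str => unit ) => T
( str => unit ) => P
( str => unit ) => A
( str => unit ) => unit

[T [P [A ( [T [P [A str]] => [T [P [A unit]]]] )]] => [T [P [A unit]]]]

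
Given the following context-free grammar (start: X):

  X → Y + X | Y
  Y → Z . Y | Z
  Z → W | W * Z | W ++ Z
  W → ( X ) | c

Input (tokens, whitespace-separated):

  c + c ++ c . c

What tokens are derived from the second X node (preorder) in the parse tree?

[X [Y [Z [W c]]] + [X [Y [Z [W c] ++ [Z [W c]]] . [Y [Z [W c]]]]]]

c ++ c . c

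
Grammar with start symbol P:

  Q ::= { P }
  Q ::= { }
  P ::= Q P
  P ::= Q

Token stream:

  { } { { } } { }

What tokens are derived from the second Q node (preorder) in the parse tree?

[P [Q { }] [P [Q { [P [Q { }]] }] [P [Q { }]]]]

{ { } }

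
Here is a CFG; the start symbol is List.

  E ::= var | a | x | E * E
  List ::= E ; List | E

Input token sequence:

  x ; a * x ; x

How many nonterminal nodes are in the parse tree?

8

[List [E x] ; [List [E [E a] * [E x]] ; [List [E x]]]]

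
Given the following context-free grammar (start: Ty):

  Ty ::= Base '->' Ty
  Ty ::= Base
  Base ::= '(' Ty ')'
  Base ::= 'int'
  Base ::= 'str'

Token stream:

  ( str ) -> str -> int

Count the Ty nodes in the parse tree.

4

[Ty [Base ( [Ty [Base str]] )] -> [Ty [Base str] -> [Ty [Base int]]]]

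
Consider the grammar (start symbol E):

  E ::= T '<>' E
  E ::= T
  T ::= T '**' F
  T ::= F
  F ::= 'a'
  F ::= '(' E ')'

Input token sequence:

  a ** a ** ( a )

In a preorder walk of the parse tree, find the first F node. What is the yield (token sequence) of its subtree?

a

[E [T [T [T [F a]] ** [F a]] ** [F ( [E [T [F a]]] )]]]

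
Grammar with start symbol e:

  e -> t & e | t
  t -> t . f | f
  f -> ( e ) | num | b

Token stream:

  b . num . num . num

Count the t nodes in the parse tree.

[e [t [t [t [t [f b]] . [f num]] . [f num]] . [f num]]]

4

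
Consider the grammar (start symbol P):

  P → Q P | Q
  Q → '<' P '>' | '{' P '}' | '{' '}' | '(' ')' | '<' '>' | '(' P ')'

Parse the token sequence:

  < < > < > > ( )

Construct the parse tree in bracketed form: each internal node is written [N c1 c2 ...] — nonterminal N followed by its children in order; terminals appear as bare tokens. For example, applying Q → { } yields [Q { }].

[P [Q < [P [Q < >] [P [Q < >]]] >] [P [Q ( )]]]

P
Q P
< P > P
< Q P > P
< < > P > P
< < > Q > P
< < > < > > P
< < > < > > Q
< < > < > > ( )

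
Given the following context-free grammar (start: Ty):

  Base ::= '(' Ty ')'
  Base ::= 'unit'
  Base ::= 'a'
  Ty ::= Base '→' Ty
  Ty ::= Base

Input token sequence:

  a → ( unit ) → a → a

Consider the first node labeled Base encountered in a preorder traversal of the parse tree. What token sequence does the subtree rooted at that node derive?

[Ty [Base a] → [Ty [Base ( [Ty [Base unit]] )] → [Ty [Base a] → [Ty [Base a]]]]]

a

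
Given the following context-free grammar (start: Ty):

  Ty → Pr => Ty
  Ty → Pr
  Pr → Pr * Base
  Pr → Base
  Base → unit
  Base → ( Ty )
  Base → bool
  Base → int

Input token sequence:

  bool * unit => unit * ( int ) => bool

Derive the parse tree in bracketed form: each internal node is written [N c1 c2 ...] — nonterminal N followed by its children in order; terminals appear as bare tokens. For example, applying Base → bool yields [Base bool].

Ty
Pr => Ty
Pr * Base => Ty
Base * Base => Ty
bool * Base => Ty
bool * unit => Ty
bool * unit => Pr => Ty
bool * unit => Pr * Base => Ty
bool * unit => Base * Base => Ty
bool * unit => unit * Base => Ty
bool * unit => unit * ( Ty ) => Ty
bool * unit => unit * ( Pr ) => Ty
bool * unit => unit * ( Base ) => Ty
bool * unit => unit * ( int ) => Ty
bool * unit => unit * ( int ) => Pr
bool * unit => unit * ( int ) => Base
bool * unit => unit * ( int ) => bool

[Ty [Pr [Pr [Base bool]] * [Base unit]] => [Ty [Pr [Pr [Base unit]] * [Base ( [Ty [Pr [Base int]]] )]] => [Ty [Pr [Base bool]]]]]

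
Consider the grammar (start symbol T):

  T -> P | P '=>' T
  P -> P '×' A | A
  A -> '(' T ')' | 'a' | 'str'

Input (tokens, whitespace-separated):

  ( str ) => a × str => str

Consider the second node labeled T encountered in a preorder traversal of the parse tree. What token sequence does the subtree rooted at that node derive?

[T [P [A ( [T [P [A str]]] )]] => [T [P [P [A a]] × [A str]] => [T [P [A str]]]]]

str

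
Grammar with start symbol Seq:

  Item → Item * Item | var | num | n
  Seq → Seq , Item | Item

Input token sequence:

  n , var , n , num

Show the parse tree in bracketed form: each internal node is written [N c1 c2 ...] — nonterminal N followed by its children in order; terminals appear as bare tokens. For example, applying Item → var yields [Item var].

Seq
Seq , Item
Seq , Item , Item
Seq , Item , Item , Item
Item , Item , Item , Item
n , Item , Item , Item
n , var , Item , Item
n , var , n , Item
n , var , n , num

[Seq [Seq [Seq [Seq [Item n]] , [Item var]] , [Item n]] , [Item num]]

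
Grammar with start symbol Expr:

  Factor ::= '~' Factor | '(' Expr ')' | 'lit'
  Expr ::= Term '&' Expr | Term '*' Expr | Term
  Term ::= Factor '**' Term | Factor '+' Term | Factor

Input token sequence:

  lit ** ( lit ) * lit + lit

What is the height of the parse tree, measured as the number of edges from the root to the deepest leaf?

7

[Expr [Term [Factor lit] ** [Term [Factor ( [Expr [Term [Factor lit]]] )]]] * [Expr [Term [Factor lit] + [Term [Factor lit]]]]]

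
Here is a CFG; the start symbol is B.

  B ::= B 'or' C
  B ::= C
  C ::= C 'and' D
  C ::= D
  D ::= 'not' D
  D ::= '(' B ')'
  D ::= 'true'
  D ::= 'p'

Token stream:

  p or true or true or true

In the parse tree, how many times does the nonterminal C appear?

4

[B [B [B [B [C [D p]]] or [C [D true]]] or [C [D true]]] or [C [D true]]]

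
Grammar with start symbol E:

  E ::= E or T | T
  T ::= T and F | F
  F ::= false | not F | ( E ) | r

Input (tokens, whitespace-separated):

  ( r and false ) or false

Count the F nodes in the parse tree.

[E [E [T [F ( [E [T [T [F r]] and [F false]]] )]]] or [T [F false]]]

4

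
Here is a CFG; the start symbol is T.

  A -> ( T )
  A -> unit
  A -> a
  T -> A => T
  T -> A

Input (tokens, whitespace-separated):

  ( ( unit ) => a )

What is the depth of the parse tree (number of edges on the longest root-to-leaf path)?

6

[T [A ( [T [A ( [T [A unit]] )] => [T [A a]]] )]]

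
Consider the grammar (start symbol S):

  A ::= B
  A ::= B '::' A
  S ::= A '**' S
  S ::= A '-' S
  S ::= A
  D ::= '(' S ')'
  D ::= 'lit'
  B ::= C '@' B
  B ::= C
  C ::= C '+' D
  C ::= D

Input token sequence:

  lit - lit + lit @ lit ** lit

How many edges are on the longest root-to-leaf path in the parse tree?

[S [A [B [C [D lit]]]] - [S [A [B [C [C [D lit]] + [D lit]] @ [B [C [D lit]]]]] ** [S [A [B [C [D lit]]]]]]]

7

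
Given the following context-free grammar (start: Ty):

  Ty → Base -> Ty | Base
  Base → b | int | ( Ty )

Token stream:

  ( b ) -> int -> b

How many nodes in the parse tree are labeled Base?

[Ty [Base ( [Ty [Base b]] )] -> [Ty [Base int] -> [Ty [Base b]]]]

4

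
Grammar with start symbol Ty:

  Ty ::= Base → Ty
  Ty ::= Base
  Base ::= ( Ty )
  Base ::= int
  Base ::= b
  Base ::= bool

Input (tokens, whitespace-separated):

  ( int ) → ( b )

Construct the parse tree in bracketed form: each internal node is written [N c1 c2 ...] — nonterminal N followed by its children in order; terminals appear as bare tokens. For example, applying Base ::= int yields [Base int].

Ty
Base → Ty
( Ty ) → Ty
( Base ) → Ty
( int ) → Ty
( int ) → Base
( int ) → ( Ty )
( int ) → ( Base )
( int ) → ( b )

[Ty [Base ( [Ty [Base int]] )] → [Ty [Base ( [Ty [Base b]] )]]]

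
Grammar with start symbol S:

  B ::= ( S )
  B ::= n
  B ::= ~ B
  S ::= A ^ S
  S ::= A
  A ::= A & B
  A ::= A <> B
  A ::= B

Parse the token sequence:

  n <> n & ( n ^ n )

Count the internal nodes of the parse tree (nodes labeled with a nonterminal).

[S [A [A [A [B n]] <> [B n]] & [B ( [S [A [B n]] ^ [S [A [B n]]]] )]]]

13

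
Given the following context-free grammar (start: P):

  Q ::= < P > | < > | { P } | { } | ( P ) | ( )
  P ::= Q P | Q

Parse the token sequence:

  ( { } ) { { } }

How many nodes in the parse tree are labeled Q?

4

[P [Q ( [P [Q { }]] )] [P [Q { [P [Q { }]] }]]]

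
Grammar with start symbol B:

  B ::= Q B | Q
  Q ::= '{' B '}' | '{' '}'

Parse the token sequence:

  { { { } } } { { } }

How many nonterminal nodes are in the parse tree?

[B [Q { [B [Q { [B [Q { }]] }]] }] [B [Q { [B [Q { }]] }]]]

10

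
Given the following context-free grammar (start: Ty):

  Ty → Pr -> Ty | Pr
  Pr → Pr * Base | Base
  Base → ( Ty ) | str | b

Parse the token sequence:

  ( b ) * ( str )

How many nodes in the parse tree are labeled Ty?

3

[Ty [Pr [Pr [Base ( [Ty [Pr [Base b]]] )]] * [Base ( [Ty [Pr [Base str]]] )]]]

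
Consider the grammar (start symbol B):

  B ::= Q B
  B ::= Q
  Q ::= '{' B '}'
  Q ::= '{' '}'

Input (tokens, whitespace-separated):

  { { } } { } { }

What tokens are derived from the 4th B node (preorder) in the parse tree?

[B [Q { [B [Q { }]] }] [B [Q { }] [B [Q { }]]]]

{ }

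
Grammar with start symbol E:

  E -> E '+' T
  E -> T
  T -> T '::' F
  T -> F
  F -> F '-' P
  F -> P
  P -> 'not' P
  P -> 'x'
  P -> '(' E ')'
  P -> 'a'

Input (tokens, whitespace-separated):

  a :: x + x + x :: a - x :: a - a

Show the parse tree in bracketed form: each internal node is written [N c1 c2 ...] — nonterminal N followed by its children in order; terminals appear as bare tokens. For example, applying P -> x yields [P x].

[E [E [E [T [T [F [P a]]] :: [F [P x]]]] + [T [F [P x]]]] + [T [T [T [F [P x]]] :: [F [F [P a]] - [P x]]] :: [F [F [P a]] - [P a]]]]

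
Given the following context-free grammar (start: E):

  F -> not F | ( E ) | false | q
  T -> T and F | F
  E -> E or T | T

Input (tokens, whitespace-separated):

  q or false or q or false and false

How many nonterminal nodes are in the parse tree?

14

[E [E [E [E [T [F q]]] or [T [F false]]] or [T [F q]]] or [T [T [F false]] and [F false]]]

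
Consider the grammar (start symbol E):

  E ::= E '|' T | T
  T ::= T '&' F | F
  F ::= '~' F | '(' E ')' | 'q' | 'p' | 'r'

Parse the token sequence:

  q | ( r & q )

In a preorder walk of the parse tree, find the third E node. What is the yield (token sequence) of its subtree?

r & q

[E [E [T [F q]]] | [T [F ( [E [T [T [F r]] & [F q]]] )]]]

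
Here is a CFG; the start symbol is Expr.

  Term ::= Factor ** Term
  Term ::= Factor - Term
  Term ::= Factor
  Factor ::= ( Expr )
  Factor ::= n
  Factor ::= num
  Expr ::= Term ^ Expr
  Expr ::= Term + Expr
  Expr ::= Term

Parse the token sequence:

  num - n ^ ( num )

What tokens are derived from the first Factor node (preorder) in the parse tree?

[Expr [Term [Factor num] - [Term [Factor n]]] ^ [Expr [Term [Factor ( [Expr [Term [Factor num]]] )]]]]

num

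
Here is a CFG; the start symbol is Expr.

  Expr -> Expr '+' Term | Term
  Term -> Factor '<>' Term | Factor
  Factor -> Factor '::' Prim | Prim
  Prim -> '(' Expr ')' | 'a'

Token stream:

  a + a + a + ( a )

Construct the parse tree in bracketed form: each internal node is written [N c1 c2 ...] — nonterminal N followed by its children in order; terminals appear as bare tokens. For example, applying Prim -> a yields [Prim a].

Expr
Expr + Term
Expr + Term + Term
Expr + Term + Term + Term
Term + Term + Term + Term
Factor + Term + Term + Term
Prim + Term + Term + Term
a + Term + Term + Term
a + Factor + Term + Term
a + Prim + Term + Term
a + a + Term + Term
a + a + Factor + Term
a + a + Prim + Term
a + a + a + Term
a + a + a + Factor
a + a + a + Prim
a + a + a + ( Expr )
a + a + a + ( Term )
a + a + a + ( Factor )
a + a + a + ( Prim )
a + a + a + ( a )

[Expr [Expr [Expr [Expr [Term [Factor [Prim a]]]] + [Term [Factor [Prim a]]]] + [Term [Factor [Prim a]]]] + [Term [Factor [Prim ( [Expr [Term [Factor [Prim a]]]] )]]]]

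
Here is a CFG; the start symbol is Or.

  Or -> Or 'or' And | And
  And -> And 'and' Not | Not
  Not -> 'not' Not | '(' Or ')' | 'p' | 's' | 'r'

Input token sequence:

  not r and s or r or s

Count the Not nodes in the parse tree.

5

[Or [Or [Or [And [And [Not not [Not r]]] and [Not s]]] or [And [Not r]]] or [And [Not s]]]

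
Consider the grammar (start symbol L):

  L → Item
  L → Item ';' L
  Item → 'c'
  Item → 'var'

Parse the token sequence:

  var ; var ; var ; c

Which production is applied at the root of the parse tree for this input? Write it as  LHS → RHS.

[L [Item var] ; [L [Item var] ; [L [Item var] ; [L [Item c]]]]]

L → Item ';' L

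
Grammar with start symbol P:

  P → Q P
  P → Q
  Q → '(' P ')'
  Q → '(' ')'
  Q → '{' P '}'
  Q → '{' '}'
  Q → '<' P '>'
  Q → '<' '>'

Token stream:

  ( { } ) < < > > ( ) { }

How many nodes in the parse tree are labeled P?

6

[P [Q ( [P [Q { }]] )] [P [Q < [P [Q < >]] >] [P [Q ( )] [P [Q { }]]]]]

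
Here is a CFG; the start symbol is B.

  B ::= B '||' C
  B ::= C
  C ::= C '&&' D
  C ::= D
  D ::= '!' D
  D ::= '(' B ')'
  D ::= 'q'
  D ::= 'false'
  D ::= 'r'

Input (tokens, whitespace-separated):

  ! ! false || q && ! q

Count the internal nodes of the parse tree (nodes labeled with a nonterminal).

[B [B [C [D ! [D ! [D false]]]]] || [C [C [D q]] && [D ! [D q]]]]

11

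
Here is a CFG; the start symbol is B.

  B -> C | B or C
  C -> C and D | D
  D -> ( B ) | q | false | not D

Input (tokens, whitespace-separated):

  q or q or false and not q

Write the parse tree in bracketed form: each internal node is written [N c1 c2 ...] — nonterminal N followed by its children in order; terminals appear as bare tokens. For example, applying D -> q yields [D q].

B
B or C
B or C or C
C or C or C
D or C or C
q or C or C
q or D or C
q or q or C
q or q or C and D
q or q or D and D
q or q or false and D
q or q or false and not D
q or q or false and not q

[B [B [B [C [D q]]] or [C [D q]]] or [C [C [D false]] and [D not [D q]]]]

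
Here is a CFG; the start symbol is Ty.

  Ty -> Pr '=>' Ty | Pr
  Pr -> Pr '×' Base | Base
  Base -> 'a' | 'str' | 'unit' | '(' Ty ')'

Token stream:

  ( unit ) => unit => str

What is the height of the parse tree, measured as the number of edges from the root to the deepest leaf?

6

[Ty [Pr [Base ( [Ty [Pr [Base unit]]] )]] => [Ty [Pr [Base unit]] => [Ty [Pr [Base str]]]]]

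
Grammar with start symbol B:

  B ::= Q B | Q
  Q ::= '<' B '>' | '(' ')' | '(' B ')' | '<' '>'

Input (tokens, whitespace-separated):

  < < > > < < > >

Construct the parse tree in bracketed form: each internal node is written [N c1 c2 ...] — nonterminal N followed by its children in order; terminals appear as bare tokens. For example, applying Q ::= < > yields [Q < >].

B
Q B
< B > B
< Q > B
< < > > B
< < > > Q
< < > > < B >
< < > > < Q >
< < > > < < > >

[B [Q < [B [Q < >]] >] [B [Q < [B [Q < >]] >]]]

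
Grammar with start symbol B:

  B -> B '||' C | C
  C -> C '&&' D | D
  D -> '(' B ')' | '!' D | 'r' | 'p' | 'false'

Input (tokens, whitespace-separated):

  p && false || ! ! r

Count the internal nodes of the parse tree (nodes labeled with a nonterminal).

[B [B [C [C [D p]] && [D false]]] || [C [D ! [D ! [D r]]]]]

10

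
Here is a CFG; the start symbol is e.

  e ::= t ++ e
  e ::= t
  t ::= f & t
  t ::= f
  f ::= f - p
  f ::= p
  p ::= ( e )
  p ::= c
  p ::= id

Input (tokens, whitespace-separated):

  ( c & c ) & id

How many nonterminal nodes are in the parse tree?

[e [t [f [p ( [e [t [f [p c]] & [t [f [p c]]]]] )]] & [t [f [p id]]]]]

14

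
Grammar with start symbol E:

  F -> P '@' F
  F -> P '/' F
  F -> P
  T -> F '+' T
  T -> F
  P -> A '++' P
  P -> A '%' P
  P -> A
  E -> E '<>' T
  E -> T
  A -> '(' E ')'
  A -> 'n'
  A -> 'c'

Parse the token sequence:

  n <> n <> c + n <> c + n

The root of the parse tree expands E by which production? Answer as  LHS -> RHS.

[E [E [E [E [T [F [P [A n]]]]] <> [T [F [P [A n]]]]] <> [T [F [P [A c]]] + [T [F [P [A n]]]]]] <> [T [F [P [A c]]] + [T [F [P [A n]]]]]]

E -> E '<>' T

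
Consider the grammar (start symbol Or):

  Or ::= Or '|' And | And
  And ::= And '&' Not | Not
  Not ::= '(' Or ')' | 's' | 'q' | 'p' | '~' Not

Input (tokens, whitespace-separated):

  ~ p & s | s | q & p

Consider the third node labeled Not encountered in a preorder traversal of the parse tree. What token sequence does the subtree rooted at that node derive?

s

[Or [Or [Or [And [And [Not ~ [Not p]]] & [Not s]]] | [And [Not s]]] | [And [And [Not q]] & [Not p]]]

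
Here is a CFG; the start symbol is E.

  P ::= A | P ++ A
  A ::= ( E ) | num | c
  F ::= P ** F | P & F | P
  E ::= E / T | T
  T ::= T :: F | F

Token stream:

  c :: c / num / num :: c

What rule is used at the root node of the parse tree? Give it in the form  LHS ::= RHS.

[E [E [E [T [T [F [P [A c]]]] :: [F [P [A c]]]]] / [T [F [P [A num]]]]] / [T [T [F [P [A num]]]] :: [F [P [A c]]]]]

E ::= E / T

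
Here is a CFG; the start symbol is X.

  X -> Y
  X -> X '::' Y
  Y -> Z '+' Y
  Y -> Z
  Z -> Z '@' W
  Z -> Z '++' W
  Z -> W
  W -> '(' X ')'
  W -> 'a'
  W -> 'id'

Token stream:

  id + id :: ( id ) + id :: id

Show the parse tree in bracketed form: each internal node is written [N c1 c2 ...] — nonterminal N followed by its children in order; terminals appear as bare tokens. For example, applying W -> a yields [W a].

[X [X [X [Y [Z [W id]] + [Y [Z [W id]]]]] :: [Y [Z [W ( [X [Y [Z [W id]]]] )]] + [Y [Z [W id]]]]] :: [Y [Z [W id]]]]

X
X :: Y
X :: Y :: Y
Y :: Y :: Y
Z + Y :: Y :: Y
W + Y :: Y :: Y
id + Y :: Y :: Y
id + Z :: Y :: Y
id + W :: Y :: Y
id + id :: Y :: Y
id + id :: Z + Y :: Y
id + id :: W + Y :: Y
id + id :: ( X ) + Y :: Y
id + id :: ( Y ) + Y :: Y
id + id :: ( Z ) + Y :: Y
id + id :: ( W ) + Y :: Y
id + id :: ( id ) + Y :: Y
id + id :: ( id ) + Z :: Y
id + id :: ( id ) + W :: Y
id + id :: ( id ) + id :: Y
id + id :: ( id ) + id :: Z
id + id :: ( id ) + id :: W
id + id :: ( id ) + id :: id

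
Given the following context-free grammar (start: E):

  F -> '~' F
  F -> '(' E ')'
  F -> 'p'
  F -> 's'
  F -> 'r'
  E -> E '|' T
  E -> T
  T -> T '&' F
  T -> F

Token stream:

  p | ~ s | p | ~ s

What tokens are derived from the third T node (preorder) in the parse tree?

p

[E [E [E [E [T [F p]]] | [T [F ~ [F s]]]] | [T [F p]]] | [T [F ~ [F s]]]]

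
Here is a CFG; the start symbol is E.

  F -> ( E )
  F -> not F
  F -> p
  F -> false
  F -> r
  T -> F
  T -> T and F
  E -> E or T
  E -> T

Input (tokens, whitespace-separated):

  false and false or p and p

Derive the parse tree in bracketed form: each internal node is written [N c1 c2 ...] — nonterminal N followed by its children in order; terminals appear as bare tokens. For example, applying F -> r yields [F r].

[E [E [T [T [F false]] and [F false]]] or [T [T [F p]] and [F p]]]

E
E or T
T or T
T and F or T
F and F or T
false and F or T
false and false or T
false and false or T and F
false and false or F and F
false and false or p and F
false and false or p and p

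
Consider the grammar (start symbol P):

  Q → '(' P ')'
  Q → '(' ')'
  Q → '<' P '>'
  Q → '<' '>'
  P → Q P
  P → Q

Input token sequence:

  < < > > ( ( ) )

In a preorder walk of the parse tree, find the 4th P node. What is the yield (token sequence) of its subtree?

( )

[P [Q < [P [Q < >]] >] [P [Q ( [P [Q ( )]] )]]]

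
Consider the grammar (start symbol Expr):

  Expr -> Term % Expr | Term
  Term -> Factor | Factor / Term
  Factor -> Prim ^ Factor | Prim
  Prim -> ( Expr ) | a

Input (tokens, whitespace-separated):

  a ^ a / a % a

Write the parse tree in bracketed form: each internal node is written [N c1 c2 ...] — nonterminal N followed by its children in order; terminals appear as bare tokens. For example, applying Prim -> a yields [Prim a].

[Expr [Term [Factor [Prim a] ^ [Factor [Prim a]]] / [Term [Factor [Prim a]]]] % [Expr [Term [Factor [Prim a]]]]]

Expr
Term % Expr
Factor / Term % Expr
Prim ^ Factor / Term % Expr
a ^ Factor / Term % Expr
a ^ Prim / Term % Expr
a ^ a / Term % Expr
a ^ a / Factor % Expr
a ^ a / Prim % Expr
a ^ a / a % Expr
a ^ a / a % Term
a ^ a / a % Factor
a ^ a / a % Prim
a ^ a / a % a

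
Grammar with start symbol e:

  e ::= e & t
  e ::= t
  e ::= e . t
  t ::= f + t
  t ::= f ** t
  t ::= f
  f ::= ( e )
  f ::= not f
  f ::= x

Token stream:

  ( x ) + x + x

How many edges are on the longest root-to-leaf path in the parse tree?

[e [t [f ( [e [t [f x]]] )] + [t [f x] + [t [f x]]]]]

6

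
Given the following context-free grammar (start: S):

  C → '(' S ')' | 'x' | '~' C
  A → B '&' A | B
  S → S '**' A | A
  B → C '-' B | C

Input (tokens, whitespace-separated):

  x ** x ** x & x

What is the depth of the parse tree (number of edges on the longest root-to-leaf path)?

6

[S [S [S [A [B [C x]]]] ** [A [B [C x]]]] ** [A [B [C x]] & [A [B [C x]]]]]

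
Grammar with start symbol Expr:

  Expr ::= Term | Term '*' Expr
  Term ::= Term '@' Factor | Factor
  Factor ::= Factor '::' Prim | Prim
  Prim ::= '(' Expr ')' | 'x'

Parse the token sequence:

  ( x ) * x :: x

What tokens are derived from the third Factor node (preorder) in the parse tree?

[Expr [Term [Factor [Prim ( [Expr [Term [Factor [Prim x]]]] )]]] * [Expr [Term [Factor [Factor [Prim x]] :: [Prim x]]]]]

x :: x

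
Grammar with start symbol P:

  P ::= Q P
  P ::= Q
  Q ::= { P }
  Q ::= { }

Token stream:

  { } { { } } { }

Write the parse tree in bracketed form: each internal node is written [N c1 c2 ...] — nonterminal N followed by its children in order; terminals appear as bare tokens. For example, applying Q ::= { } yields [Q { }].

P
Q P
{ } P
{ } Q P
{ } { P } P
{ } { Q } P
{ } { { } } P
{ } { { } } Q
{ } { { } } { }

[P [Q { }] [P [Q { [P [Q { }]] }] [P [Q { }]]]]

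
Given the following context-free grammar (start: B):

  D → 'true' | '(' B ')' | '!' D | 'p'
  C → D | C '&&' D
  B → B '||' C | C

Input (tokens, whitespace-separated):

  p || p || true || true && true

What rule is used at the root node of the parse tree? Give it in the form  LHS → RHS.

[B [B [B [B [C [D p]]] || [C [D p]]] || [C [D true]]] || [C [C [D true]] && [D true]]]

B → B '||' C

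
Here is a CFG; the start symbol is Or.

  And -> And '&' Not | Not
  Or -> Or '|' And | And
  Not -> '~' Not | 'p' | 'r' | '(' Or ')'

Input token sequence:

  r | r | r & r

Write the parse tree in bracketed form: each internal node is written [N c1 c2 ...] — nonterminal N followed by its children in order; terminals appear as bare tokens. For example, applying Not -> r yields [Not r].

[Or [Or [Or [And [Not r]]] | [And [Not r]]] | [And [And [Not r]] & [Not r]]]

Or
Or | And
Or | And | And
And | And | And
Not | And | And
r | And | And
r | Not | And
r | r | And
r | r | And & Not
r | r | Not & Not
r | r | r & Not
r | r | r & r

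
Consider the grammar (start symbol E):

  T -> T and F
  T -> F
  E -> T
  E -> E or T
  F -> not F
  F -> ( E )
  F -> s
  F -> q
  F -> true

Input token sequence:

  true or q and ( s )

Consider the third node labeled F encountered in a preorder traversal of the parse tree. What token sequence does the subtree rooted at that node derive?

( s )

[E [E [T [F true]]] or [T [T [F q]] and [F ( [E [T [F s]]] )]]]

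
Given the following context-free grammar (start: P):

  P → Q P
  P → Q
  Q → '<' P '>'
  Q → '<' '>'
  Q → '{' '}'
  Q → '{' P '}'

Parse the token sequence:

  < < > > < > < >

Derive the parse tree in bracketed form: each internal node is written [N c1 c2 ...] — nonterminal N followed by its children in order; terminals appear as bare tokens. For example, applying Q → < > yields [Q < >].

P
Q P
< P > P
< Q > P
< < > > P
< < > > Q P
< < > > < > P
< < > > < > Q
< < > > < > < >

[P [Q < [P [Q < >]] >] [P [Q < >] [P [Q < >]]]]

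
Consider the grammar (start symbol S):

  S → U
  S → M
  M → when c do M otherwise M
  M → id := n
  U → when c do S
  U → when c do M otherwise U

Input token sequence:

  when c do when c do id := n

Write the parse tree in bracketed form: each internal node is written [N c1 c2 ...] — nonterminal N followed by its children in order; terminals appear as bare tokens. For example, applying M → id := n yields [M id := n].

S
U
when c do S
when c do U
when c do when c do S
when c do when c do M
when c do when c do id := n

[S [U when c do [S [U when c do [S [M id := n]]]]]]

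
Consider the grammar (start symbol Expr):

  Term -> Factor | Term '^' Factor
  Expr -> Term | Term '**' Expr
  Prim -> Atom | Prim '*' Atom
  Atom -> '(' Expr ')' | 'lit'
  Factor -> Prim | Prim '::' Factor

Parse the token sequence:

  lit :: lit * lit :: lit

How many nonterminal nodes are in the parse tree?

13

[Expr [Term [Factor [Prim [Atom lit]] :: [Factor [Prim [Prim [Atom lit]] * [Atom lit]] :: [Factor [Prim [Atom lit]]]]]]]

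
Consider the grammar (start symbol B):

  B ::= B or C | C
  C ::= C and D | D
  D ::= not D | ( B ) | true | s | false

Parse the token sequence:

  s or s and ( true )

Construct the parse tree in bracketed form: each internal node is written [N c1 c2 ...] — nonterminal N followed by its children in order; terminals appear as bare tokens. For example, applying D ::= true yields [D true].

[B [B [C [D s]]] or [C [C [D s]] and [D ( [B [C [D true]]] )]]]

B
B or C
C or C
D or C
s or C
s or C and D
s or D and D
s or s and D
s or s and ( B )
s or s and ( C )
s or s and ( D )
s or s and ( true )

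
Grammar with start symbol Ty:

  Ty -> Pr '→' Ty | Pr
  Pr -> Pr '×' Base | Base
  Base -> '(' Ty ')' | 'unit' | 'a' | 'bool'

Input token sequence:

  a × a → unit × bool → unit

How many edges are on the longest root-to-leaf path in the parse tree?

5

[Ty [Pr [Pr [Base a]] × [Base a]] → [Ty [Pr [Pr [Base unit]] × [Base bool]] → [Ty [Pr [Base unit]]]]]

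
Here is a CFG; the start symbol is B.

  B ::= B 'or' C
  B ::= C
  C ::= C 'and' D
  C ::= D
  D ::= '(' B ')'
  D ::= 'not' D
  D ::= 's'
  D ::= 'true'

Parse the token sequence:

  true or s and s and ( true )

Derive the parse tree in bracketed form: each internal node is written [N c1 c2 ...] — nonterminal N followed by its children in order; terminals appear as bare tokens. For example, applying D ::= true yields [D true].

B
B or C
C or C
D or C
true or C
true or C and D
true or C and D and D
true or D and D and D
true or s and D and D
true or s and s and D
true or s and s and ( B )
true or s and s and ( C )
true or s and s and ( D )
true or s and s and ( true )

[B [B [C [D true]]] or [C [C [C [D s]] and [D s]] and [D ( [B [C [D true]]] )]]]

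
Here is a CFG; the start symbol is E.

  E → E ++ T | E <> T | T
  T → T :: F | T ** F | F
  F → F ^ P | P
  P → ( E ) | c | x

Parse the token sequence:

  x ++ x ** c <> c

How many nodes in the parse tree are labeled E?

3

[E [E [E [T [F [P x]]]] ++ [T [T [F [P x]]] ** [F [P c]]]] <> [T [F [P c]]]]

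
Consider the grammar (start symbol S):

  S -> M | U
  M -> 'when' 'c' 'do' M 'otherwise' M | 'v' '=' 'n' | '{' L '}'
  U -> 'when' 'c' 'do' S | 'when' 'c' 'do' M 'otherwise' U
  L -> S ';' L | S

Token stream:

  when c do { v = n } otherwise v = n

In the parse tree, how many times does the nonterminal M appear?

4

[S [M when c do [M { [L [S [M v = n]]] }] otherwise [M v = n]]]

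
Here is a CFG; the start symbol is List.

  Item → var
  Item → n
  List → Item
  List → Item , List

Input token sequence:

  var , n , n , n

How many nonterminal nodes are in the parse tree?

[List [Item var] , [List [Item n] , [List [Item n] , [List [Item n]]]]]

8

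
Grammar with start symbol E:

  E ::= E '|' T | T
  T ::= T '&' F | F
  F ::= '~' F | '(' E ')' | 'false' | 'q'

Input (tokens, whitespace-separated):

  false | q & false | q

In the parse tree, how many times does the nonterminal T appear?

4

[E [E [E [T [F false]]] | [T [T [F q]] & [F false]]] | [T [F q]]]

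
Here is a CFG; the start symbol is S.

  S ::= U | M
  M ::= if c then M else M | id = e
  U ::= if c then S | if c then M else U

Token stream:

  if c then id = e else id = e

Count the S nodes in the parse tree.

1

[S [M if c then [M id = e] else [M id = e]]]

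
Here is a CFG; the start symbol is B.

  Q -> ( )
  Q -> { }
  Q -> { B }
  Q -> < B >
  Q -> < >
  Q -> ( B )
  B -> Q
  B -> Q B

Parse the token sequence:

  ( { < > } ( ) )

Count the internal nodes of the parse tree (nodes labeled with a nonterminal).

[B [Q ( [B [Q { [B [Q < >]] }] [B [Q ( )]]] )]]

8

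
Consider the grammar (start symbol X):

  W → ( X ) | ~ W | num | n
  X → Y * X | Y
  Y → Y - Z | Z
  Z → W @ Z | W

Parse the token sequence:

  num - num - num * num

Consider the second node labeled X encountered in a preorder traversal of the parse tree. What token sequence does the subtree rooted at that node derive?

[X [Y [Y [Y [Z [W num]]] - [Z [W num]]] - [Z [W num]]] * [X [Y [Z [W num]]]]]

num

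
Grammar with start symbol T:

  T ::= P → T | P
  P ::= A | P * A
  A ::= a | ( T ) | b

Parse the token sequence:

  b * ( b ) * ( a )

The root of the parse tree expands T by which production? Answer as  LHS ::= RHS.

T ::= P

[T [P [P [P [A b]] * [A ( [T [P [A b]]] )]] * [A ( [T [P [A a]]] )]]]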